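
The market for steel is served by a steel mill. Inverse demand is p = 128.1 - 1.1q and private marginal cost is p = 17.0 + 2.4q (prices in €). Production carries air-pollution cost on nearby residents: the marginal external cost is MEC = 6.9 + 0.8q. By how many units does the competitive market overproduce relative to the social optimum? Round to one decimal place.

Market equilibrium (private): 17.0 + 2.4q = 128.1 - 1.1q → q_m = 31.7429.
Social marginal cost = private MC + MEC = 23.9 + 3.2q.
Set SMC = demand: 23.9 + 3.2q = 128.1 - 1.1q → q* = 24.2326.
Gap = |31.7429 − 24.2326| = 7.5103.

7.5 units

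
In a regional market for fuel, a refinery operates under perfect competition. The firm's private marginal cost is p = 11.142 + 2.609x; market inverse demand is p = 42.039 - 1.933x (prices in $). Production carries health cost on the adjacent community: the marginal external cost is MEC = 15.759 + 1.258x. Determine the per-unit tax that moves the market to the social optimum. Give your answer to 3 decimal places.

tax = $19.042 per unit

Social marginal cost = private MC + MEC = 26.901 + 3.867x.
Set SMC = demand: 26.901 + 3.867x = 42.039 - 1.933x → x* = 2.6100.
The Pigouvian tax equals MEC at x*: 15.759 + 1.258×2.6100 = 19.0424.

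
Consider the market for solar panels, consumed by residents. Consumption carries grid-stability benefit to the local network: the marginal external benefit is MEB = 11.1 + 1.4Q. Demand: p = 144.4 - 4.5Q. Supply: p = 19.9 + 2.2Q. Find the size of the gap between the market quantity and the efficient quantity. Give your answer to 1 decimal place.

7.0 units

Market equilibrium (private): 19.9 + 2.2Q = 144.4 - 4.5Q → Q_m = 18.5821.
Social marginal benefit = demand + MEB = 155.5 - 3.1Q.
Set SMB = MC: 155.5 - 3.1Q = 19.9 + 2.2Q → Q* = 25.5849.
Gap = |18.5821 − 25.5849| = 7.0028.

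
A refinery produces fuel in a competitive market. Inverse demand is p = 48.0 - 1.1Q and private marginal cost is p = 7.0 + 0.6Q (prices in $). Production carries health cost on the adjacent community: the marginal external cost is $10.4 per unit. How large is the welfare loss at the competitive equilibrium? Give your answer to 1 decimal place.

Market equilibrium (private): 7.0 + 0.6Q = 48.0 - 1.1Q → Q_m = 24.1176.
Social marginal cost = private MC + MEC = 17.4 + 0.6Q.
Set SMC = demand: 17.4 + 0.6Q = 48.0 - 1.1Q → Q* = 18.0000.
Between Q* and Q_m the wedge SMC − demand runs linearly from 0 to MEC(Q_m), so the loss is a triangle.
DWL = ½ × 6.1176 × 10.4000 = 31.8115.

DWL = $31.8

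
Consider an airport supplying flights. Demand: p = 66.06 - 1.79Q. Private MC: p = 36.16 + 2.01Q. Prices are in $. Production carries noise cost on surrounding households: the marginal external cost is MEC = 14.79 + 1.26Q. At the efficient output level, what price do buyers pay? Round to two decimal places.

Social marginal cost = private MC + MEC = 50.95 + 3.27Q.
Set SMC = demand: 50.95 + 3.27Q = 66.06 - 1.79Q → Q* = 2.9862.
Consumer price on the demand curve at Q*: 66.06 − 1.79×2.9862 = 60.7147.

P = $60.71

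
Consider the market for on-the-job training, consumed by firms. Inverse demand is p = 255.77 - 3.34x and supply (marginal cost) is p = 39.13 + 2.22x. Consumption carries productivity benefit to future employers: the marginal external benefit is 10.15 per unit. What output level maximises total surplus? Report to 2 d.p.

x* = 40.79

Social marginal benefit = demand + MEB = 265.92 - 3.34x.
Set SMB = MC: 265.92 - 3.34x = 39.13 + 2.22x → x* = 40.7896.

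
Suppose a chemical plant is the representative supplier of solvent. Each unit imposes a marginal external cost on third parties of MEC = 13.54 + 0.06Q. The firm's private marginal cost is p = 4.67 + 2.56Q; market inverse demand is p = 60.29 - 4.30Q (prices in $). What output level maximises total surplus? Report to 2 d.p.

Social marginal cost = private MC + MEC = 18.21 + 2.62Q.
Set SMC = demand: 18.21 + 2.62Q = 60.29 - 4.30Q → Q* = 6.0809.

Q* = 6.08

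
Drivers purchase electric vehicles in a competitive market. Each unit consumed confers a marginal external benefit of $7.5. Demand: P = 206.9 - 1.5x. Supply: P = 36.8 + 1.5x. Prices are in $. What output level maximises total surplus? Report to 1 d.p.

Social marginal benefit = demand + MEB = 214.4 - 1.5x.
Set SMB = MC: 214.4 - 1.5x = 36.8 + 1.5x → x* = 59.2000.

x* = 59.2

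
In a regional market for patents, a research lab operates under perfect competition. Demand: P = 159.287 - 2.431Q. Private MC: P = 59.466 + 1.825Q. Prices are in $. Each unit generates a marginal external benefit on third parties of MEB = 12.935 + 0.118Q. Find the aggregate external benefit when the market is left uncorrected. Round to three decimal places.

$335.836

Market equilibrium (private): 59.466 + 1.825Q = 159.287 - 2.431Q → Q_m = 23.4542.
Total external benefit = ∫₀^{Q_m} (12.935 + 0.118Q) dQ = 12.935×23.4542 + ½×0.118×23.4542² = 335.8359.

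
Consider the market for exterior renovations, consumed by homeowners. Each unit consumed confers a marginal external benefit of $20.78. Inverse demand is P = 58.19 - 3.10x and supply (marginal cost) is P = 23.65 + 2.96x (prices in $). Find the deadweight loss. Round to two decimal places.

DWL = $35.63

Market equilibrium (private): 23.65 + 2.96x = 58.19 - 3.10x → x_m = 5.6997.
Social marginal benefit = demand + MEB = 78.97 - 3.10x.
Set SMB = MC: 78.97 - 3.10x = 23.65 + 2.96x → x* = 9.1287.
Between x* and x_m the wedge SMB − MC runs linearly from 0 to MEB(x_m), so the loss is a triangle.
DWL = ½ × 3.4290 × 20.7800 = 35.6273.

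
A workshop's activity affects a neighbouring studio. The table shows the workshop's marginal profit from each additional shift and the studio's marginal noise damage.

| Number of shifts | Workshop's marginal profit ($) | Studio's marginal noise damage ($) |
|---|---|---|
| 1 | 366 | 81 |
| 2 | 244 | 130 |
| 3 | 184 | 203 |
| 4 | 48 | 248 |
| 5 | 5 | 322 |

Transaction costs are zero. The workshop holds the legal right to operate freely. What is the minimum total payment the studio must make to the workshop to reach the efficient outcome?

Left alone the workshop would choose level 5 (marginal profit stays positive).
Efficient level: k* = 2 (marginal profit ≥ marginal noise damage through 2).
The studio must at least cover the workshop's forgone profit from cutting 5→2: 184 + 48 + 5 = 237.

$237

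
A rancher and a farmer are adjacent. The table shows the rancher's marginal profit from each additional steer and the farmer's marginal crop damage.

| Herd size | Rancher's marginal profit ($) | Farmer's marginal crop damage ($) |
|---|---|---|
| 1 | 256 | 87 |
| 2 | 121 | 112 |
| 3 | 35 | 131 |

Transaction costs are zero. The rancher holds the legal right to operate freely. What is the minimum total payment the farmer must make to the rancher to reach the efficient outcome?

Left alone the rancher would choose level 3 (marginal profit stays positive).
Efficient level: k* = 2 (marginal profit ≥ marginal crop damage through 2).
The farmer must at least cover the rancher's forgone profit from cutting 3→2: 35 = 35.

$35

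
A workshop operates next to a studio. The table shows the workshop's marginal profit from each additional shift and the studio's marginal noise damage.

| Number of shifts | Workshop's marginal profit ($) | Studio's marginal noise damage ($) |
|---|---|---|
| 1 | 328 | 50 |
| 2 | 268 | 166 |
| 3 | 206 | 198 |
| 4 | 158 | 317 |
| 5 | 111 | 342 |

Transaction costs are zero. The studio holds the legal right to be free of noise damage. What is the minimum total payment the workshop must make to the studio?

$414

Efficient level: marginal profit ≥ marginal noise damage through level 3, so k* = 3.
With the studio holding the right, the workshop must at least compensate total damage at k*: 50 + 166 + 198 = 414.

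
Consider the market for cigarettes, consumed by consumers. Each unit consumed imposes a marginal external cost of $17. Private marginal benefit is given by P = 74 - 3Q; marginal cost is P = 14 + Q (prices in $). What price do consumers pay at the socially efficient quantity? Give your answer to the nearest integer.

P = $42

Social marginal benefit = demand − MEC = 57 - 3Q.
Set SMB = MC: 57 - 3Q = 14 + Q → Q* = 10.7500.
Consumer price on the demand curve at Q*: 74 − 3×10.7500 = 41.7500.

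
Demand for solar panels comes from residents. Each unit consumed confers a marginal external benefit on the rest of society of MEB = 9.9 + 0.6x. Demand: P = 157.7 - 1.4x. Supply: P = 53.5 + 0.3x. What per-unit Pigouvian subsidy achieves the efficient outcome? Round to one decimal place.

Social marginal benefit = demand + MEB = 167.6 - 0.8x.
Set SMB = MC: 167.6 - 0.8x = 53.5 + 0.3x → x* = 103.7273.
The Pigouvian subsidy equals MEB at x*: 9.9 + 0.6×103.7273 = 72.1364.

subsidy = 72.1 per unit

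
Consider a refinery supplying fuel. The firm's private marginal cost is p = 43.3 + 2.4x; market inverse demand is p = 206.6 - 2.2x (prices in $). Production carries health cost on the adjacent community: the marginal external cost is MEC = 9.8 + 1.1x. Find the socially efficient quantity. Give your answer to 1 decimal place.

Social marginal cost = private MC + MEC = 53.1 + 3.5x.
Set SMC = demand: 53.1 + 3.5x = 206.6 - 2.2x → x* = 26.9298.

x* = 26.9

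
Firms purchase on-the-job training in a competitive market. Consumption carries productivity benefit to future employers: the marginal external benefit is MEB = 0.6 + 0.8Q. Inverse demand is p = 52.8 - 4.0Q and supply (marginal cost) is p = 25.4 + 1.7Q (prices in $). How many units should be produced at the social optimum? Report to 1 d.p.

Q* = 5.7

Social marginal benefit = demand + MEB = 53.4 - 3.2Q.
Set SMB = MC: 53.4 - 3.2Q = 25.4 + 1.7Q → Q* = 5.7143.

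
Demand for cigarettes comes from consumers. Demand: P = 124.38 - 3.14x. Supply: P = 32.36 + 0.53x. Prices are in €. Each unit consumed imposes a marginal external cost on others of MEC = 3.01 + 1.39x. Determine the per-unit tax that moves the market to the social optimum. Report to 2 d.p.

Social marginal benefit = demand − MEC = 121.37 - 4.53x.
Set SMB = MC: 121.37 - 4.53x = 32.36 + 0.53x → x* = 17.5909.
The Pigouvian tax equals MEC at x*: 3.01 + 1.39×17.5909 = 27.4614.

tax = €27.46 per unit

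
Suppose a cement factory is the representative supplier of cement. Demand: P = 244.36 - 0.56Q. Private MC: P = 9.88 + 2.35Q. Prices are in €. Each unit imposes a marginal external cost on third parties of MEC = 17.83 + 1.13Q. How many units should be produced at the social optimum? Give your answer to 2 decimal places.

Q* = 53.63

Social marginal cost = private MC + MEC = 27.71 + 3.48Q.
Set SMC = demand: 27.71 + 3.48Q = 244.36 - 0.56Q → Q* = 53.6262.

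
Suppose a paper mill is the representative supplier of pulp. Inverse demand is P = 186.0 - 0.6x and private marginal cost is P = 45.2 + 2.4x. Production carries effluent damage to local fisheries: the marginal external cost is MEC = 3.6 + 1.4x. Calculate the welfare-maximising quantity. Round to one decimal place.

Social marginal cost = private MC + MEC = 48.8 + 3.8x.
Set SMC = demand: 48.8 + 3.8x = 186.0 - 0.6x → x* = 31.1818.

x* = 31.2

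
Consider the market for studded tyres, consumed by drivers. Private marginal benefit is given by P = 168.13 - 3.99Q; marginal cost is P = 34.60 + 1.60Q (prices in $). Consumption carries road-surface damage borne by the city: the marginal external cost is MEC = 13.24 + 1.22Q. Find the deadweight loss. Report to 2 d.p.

DWL = $131.89

Market equilibrium (private): 34.60 + 1.60Q = 168.13 - 3.99Q → Q_m = 23.8873.
Social marginal benefit = demand − MEC = 154.89 - 5.21Q.
Set SMB = MC: 154.89 - 5.21Q = 34.60 + 1.60Q → Q* = 17.6637.
The welfare-loss triangle has base |Q_m − Q*| and height MEC(Q_m) (the vertical gap between SMB and MC is zero at Q* and MEC at Q_m).
DWL = ½ × 6.2236 × 42.3825 = 131.8859.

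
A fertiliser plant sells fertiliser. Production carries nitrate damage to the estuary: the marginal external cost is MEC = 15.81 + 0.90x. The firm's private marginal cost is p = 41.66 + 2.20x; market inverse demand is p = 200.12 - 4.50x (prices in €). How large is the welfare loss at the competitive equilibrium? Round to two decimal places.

DWL = €90.53

Market equilibrium (private): 41.66 + 2.20x = 200.12 - 4.50x → x_m = 23.6507.
Social marginal cost = private MC + MEC = 57.47 + 3.10x.
Set SMC = demand: 57.47 + 3.10x = 200.12 - 4.50x → x* = 18.7697.
Between x* and x_m the wedge SMC − demand runs linearly from 0 to MEC(x_m), so the loss is a triangle.
DWL = ½ × 4.8810 × 37.0957 = 90.5321.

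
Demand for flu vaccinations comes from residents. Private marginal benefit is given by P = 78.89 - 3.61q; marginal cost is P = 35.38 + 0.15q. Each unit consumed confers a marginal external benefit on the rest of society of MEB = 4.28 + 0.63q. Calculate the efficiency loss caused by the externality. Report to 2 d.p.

DWL = 21.39

Market equilibrium (private): 35.38 + 0.15q = 78.89 - 3.61q → q_m = 11.5718.
Social marginal benefit = demand + MEB = 83.17 - 2.98q.
Set SMB = MC: 83.17 - 2.98q = 35.38 + 0.15q → q* = 15.2684.
The welfare-loss triangle has base |q_m − q*| and height MEB(q_m) (the vertical gap between SMB and MC is zero at q* and MEB at q_m).
DWL = ½ × 3.6966 × 11.5702 = 21.3852.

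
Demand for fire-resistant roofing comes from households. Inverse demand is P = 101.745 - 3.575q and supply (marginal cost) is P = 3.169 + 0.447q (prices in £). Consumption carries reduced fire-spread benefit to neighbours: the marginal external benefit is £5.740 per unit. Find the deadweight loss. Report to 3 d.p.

DWL = £4.096

Market equilibrium (private): 3.169 + 0.447q = 101.745 - 3.575q → q_m = 24.5092.
Social marginal benefit = demand + MEB = 107.485 - 3.575q.
Set SMB = MC: 107.485 - 3.575q = 3.169 + 0.447q → q* = 25.9364.
Between q* and q_m the wedge SMB − MC runs linearly from 0 to MEB(q_m), so the loss is a triangle.
DWL = ½ × 1.4272 × 5.7400 = 4.0961.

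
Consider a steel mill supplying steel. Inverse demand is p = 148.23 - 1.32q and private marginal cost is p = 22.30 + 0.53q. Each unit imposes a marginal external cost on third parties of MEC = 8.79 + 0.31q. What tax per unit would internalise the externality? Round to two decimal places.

tax = 25.60 per unit

Social marginal cost = private MC + MEC = 31.09 + 0.84q.
Set SMC = demand: 31.09 + 0.84q = 148.23 - 1.32q → q* = 54.2315.
The Pigouvian tax equals MEC at q*: 8.79 + 0.31×54.2315 = 25.6018.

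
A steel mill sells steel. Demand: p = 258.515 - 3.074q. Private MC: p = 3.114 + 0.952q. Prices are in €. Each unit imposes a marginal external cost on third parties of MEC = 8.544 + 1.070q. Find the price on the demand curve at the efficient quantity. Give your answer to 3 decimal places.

P = €109.606

Social marginal cost = private MC + MEC = 11.658 + 2.022q.
Set SMC = demand: 11.658 + 2.022q = 258.515 - 3.074q → q* = 48.4413.
Consumer price on the demand curve at q*: 258.515 − 3.074×48.4413 = 109.6064.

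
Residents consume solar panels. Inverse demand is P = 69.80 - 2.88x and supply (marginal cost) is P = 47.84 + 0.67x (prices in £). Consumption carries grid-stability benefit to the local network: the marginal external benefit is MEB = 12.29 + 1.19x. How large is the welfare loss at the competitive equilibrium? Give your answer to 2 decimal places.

Market equilibrium (private): 47.84 + 0.67x = 69.80 - 2.88x → x_m = 6.1859.
Social marginal benefit = demand + MEB = 82.09 - 1.69x.
Set SMB = MC: 82.09 - 1.69x = 47.84 + 0.67x → x* = 14.5127.
Height of the DWL triangle at x_m is SMB(x_m) − MC(x_m) = MEB(x_m) = 19.6512.
DWL = ½ × 8.3268 × 19.6512 = 81.8158.

DWL = £81.82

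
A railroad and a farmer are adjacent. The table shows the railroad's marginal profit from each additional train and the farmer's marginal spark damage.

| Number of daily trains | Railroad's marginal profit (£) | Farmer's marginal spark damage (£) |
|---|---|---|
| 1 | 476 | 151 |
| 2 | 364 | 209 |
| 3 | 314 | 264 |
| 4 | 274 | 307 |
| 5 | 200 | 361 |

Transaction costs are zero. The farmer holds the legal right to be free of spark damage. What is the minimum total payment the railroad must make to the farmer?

Efficient level: marginal profit ≥ marginal spark damage through level 3, so k* = 3.
With the farmer holding the right, the railroad must at least compensate total damage at k*: 151 + 209 + 264 = 624.

£624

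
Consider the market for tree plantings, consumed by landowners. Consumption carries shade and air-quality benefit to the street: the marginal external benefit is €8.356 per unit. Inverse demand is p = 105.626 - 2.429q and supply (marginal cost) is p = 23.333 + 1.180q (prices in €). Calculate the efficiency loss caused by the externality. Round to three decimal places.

DWL = €9.673

Market equilibrium (private): 23.333 + 1.180q = 105.626 - 2.429q → q_m = 22.8022.
Social marginal benefit = demand + MEB = 113.982 - 2.429q.
Set SMB = MC: 113.982 - 2.429q = 23.333 + 1.180q → q* = 25.1175.
Height of the DWL triangle at q_m is SMB(q_m) − MC(q_m) = MEB(q_m) = 8.3560.
DWL = ½ × 2.3153 × 8.3560 = 9.6733.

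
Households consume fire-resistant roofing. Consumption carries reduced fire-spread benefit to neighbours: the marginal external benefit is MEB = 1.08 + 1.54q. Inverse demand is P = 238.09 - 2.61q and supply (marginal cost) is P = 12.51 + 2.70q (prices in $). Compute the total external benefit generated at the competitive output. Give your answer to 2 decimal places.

$1435.52

Market equilibrium (private): 12.51 + 2.70q = 238.09 - 2.61q → q_m = 42.4821.
Total external benefit = ∫₀^{q_m} (1.08 + 1.54q) dq = 1.08×42.4821 + ½×1.54×42.4821² = 1435.5219.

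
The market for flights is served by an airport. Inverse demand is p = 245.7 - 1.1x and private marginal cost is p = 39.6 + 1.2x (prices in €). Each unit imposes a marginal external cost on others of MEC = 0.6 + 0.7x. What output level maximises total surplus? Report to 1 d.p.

x* = 68.5

Social marginal cost = private MC + MEC = 40.2 + 1.9x.
Set SMC = demand: 40.2 + 1.9x = 245.7 - 1.1x → x* = 68.5000.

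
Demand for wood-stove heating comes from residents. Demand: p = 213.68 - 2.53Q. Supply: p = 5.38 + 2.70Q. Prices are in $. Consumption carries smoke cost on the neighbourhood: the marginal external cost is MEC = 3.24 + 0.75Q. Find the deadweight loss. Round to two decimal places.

DWL = $91.67

Market equilibrium (private): 5.38 + 2.70Q = 213.68 - 2.53Q → Q_m = 39.8279.
Social marginal benefit = demand − MEC = 210.44 - 3.28Q.
Set SMB = MC: 210.44 - 3.28Q = 5.38 + 2.70Q → Q* = 34.2910.
Between Q* and Q_m the wedge MC − SMB runs linearly from 0 to MEC(Q_m), so the loss is a triangle.
DWL = ½ × 5.5369 × 33.1109 = 91.6659.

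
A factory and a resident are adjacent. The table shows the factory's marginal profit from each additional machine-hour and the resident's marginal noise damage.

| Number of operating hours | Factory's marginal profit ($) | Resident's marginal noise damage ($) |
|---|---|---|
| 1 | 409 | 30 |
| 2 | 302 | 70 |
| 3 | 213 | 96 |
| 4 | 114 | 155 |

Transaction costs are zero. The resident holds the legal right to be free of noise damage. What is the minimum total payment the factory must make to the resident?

$196

Efficient level: marginal profit ≥ marginal noise damage through level 3, so k* = 3.
With the resident holding the right, the factory must at least compensate total damage at k*: 30 + 70 + 96 = 196.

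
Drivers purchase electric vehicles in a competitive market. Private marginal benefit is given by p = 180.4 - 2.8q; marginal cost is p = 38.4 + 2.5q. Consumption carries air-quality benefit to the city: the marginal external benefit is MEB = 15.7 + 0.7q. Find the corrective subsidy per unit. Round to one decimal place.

Social marginal benefit = demand + MEB = 196.1 - 2.1q.
Set SMB = MC: 196.1 - 2.1q = 38.4 + 2.5q → q* = 34.2826.
The Pigouvian subsidy equals MEB at q*: 15.7 + 0.7×34.2826 = 39.6978.

subsidy = 39.7 per unit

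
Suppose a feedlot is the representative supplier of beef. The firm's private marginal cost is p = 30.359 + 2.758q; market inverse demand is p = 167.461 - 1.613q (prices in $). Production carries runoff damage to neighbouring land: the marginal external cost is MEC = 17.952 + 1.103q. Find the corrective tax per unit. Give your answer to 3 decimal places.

Social marginal cost = private MC + MEC = 48.311 + 3.861q.
Set SMC = demand: 48.311 + 3.861q = 167.461 - 1.613q → q* = 21.7665.
The Pigouvian tax equals MEC at q*: 17.952 + 1.103×21.7665 = 41.9604.

tax = $41.960 per unit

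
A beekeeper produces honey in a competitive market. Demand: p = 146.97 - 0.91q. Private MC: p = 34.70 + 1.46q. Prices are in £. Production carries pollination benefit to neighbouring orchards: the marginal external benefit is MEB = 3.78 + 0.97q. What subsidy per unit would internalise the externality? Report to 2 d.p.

Social marginal cost = private MC − MEB = 30.92 + 0.49q.
Set SMC = demand: 30.92 + 0.49q = 146.97 - 0.91q → q* = 82.8929.
The Pigouvian subsidy equals MEB at q*: 3.78 + 0.97×82.8929 = 84.1861.

subsidy = £84.19 per unit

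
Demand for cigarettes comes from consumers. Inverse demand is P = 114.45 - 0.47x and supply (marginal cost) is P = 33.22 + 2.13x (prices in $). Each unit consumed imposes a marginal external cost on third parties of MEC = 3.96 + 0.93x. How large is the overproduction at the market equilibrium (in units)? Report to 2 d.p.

9.35 units

Market equilibrium (private): 33.22 + 2.13x = 114.45 - 0.47x → x_m = 31.2423.
Social marginal benefit = demand − MEC = 110.49 - 1.40x.
Set SMB = MC: 110.49 - 1.40x = 33.22 + 2.13x → x* = 21.8895.
Gap = |31.2423 − 21.8895| = 9.3528.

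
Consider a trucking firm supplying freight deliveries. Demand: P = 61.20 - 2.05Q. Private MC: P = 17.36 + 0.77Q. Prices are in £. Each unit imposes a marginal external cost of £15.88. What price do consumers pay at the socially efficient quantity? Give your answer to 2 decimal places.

P = £40.87

Social marginal cost = private MC + MEC = 33.24 + 0.77Q.
Set SMC = demand: 33.24 + 0.77Q = 61.20 - 2.05Q → Q* = 9.9149.
Consumer price on the demand curve at Q*: 61.20 − 2.05×9.9149 = 40.8745.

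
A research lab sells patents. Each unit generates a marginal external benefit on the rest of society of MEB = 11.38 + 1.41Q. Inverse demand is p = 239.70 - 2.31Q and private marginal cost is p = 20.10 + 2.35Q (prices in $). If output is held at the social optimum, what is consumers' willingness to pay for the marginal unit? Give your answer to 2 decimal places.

Social marginal cost = private MC − MEB = 8.72 + 0.94Q.
Set SMC = demand: 8.72 + 0.94Q = 239.70 - 2.31Q → Q* = 71.0708.
Consumer price on the demand curve at Q*: 239.70 − 2.31×71.0708 = 75.5265.

P = $75.53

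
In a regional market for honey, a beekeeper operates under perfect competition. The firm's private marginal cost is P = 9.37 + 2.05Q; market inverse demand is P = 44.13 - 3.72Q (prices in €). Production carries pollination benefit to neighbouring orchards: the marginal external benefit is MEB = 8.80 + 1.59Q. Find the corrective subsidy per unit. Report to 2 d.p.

subsidy = €25.37 per unit

Social marginal cost = private MC − MEB = 0.57 + 0.46Q.
Set SMC = demand: 0.57 + 0.46Q = 44.13 - 3.72Q → Q* = 10.4211.
The Pigouvian subsidy equals MEB at Q*: 8.80 + 1.59×10.4211 = 25.3695.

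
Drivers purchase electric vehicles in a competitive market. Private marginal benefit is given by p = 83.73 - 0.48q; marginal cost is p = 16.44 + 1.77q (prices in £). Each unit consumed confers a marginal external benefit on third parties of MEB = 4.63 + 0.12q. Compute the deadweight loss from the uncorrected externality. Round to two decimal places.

DWL = £15.86

Market equilibrium (private): 16.44 + 1.77q = 83.73 - 0.48q → q_m = 29.9067.
Social marginal benefit = demand + MEB = 88.36 - 0.36q.
Set SMB = MC: 88.36 - 0.36q = 16.44 + 1.77q → q* = 33.7653.
Between q* and q_m the wedge SMB − MC runs linearly from 0 to MEB(q_m), so the loss is a triangle.
DWL = ½ × 3.8586 × 8.2188 = 15.8565.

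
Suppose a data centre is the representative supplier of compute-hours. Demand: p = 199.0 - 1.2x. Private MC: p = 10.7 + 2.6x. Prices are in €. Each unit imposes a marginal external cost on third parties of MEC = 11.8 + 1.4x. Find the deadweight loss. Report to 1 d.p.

DWL = €633.6

Market equilibrium (private): 10.7 + 2.6x = 199.0 - 1.2x → x_m = 49.5526.
Social marginal cost = private MC + MEC = 22.5 + 4.0x.
Set SMC = demand: 22.5 + 4.0x = 199.0 - 1.2x → x* = 33.9423.
The loss is the area between SMC and demand from x* to x_m; with linear curves that's a triangle of height MEC(x_m).
DWL = ½ × 15.6103 × 81.1737 = 633.5729.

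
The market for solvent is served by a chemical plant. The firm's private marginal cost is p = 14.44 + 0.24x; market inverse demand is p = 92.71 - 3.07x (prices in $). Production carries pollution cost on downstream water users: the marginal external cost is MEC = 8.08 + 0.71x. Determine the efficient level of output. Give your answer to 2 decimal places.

x* = 17.46

Social marginal cost = private MC + MEC = 22.52 + 0.95x.
Set SMC = demand: 22.52 + 0.95x = 92.71 - 3.07x → x* = 17.4602.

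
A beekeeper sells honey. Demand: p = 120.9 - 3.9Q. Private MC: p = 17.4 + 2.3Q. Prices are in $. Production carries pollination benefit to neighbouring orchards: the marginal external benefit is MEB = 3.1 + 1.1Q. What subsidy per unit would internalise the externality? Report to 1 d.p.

Social marginal cost = private MC − MEB = 14.3 + 1.2Q.
Set SMC = demand: 14.3 + 1.2Q = 120.9 - 3.9Q → Q* = 20.9020.
The Pigouvian subsidy equals MEB at Q*: 3.1 + 1.1×20.9020 = 26.0922.

subsidy = $26.1 per unit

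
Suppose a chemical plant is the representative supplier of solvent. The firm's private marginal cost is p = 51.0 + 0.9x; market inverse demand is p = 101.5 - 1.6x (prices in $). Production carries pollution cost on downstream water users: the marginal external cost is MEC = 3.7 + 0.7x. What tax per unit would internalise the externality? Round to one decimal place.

tax = $13.9 per unit

Social marginal cost = private MC + MEC = 54.7 + 1.6x.
Set SMC = demand: 54.7 + 1.6x = 101.5 - 1.6x → x* = 14.6250.
The Pigouvian tax equals MEC at x*: 3.7 + 0.7×14.6250 = 13.9375.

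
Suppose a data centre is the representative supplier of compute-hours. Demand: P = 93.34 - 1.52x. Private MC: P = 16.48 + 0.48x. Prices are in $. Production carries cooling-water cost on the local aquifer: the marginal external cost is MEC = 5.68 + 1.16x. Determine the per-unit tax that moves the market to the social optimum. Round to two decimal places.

tax = $31.81 per unit

Social marginal cost = private MC + MEC = 22.16 + 1.64x.
Set SMC = demand: 22.16 + 1.64x = 93.34 - 1.52x → x* = 22.5253.
The Pigouvian tax equals MEC at x*: 5.68 + 1.16×22.5253 = 31.8093.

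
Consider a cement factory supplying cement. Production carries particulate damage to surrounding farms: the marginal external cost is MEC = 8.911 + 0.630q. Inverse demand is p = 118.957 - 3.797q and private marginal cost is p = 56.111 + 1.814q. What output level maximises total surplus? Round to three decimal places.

q* = 8.642

Social marginal cost = private MC + MEC = 65.022 + 2.444q.
Set SMC = demand: 65.022 + 2.444q = 118.957 - 3.797q → q* = 8.6420.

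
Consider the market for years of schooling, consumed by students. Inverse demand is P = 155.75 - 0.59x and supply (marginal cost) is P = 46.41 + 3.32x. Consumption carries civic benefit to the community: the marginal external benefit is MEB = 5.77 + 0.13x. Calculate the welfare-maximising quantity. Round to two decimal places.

x* = 30.45

Social marginal benefit = demand + MEB = 161.52 - 0.46x.
Set SMB = MC: 161.52 - 0.46x = 46.41 + 3.32x → x* = 30.4524.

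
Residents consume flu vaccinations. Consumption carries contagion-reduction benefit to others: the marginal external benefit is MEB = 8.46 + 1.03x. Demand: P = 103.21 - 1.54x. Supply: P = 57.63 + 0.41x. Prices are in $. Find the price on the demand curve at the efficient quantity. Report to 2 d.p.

Social marginal benefit = demand + MEB = 111.67 - 0.51x.
Set SMB = MC: 111.67 - 0.51x = 57.63 + 0.41x → x* = 58.7391.
Consumer price on the demand curve at x*: 103.21 − 1.54×58.7391 = 12.7518.

P = $12.75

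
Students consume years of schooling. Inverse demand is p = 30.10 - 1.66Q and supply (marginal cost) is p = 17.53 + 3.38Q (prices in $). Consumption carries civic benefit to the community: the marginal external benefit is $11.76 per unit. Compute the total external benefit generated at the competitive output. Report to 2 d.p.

$29.33

Market equilibrium (private): 17.53 + 3.38Q = 30.10 - 1.66Q → Q_m = 2.4940.
Total external benefit = MEB × Q_m = 11.76 × 2.4940 = 29.3294.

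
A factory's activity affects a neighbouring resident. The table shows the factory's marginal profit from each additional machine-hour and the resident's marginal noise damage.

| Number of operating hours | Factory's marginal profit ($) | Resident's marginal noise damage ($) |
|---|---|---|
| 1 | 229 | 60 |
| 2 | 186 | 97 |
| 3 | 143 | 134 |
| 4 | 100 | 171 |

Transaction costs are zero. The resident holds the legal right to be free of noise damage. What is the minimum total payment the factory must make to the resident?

Efficient level: marginal profit ≥ marginal noise damage through level 3, so k* = 3.
With the resident holding the right, the factory must at least compensate total damage at k*: 60 + 97 + 134 = 291.

$291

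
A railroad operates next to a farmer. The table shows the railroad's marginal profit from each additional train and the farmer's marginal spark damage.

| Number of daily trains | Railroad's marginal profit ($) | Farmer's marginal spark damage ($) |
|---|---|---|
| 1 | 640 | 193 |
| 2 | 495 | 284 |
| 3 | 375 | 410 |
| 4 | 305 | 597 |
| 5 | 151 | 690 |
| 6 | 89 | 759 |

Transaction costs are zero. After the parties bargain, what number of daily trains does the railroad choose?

Bargaining reaches the level where marginal profit last exceeds marginal spark damage.
That holds through level 2 (495 ≥ 284) but not at 3 (375 < 410).

2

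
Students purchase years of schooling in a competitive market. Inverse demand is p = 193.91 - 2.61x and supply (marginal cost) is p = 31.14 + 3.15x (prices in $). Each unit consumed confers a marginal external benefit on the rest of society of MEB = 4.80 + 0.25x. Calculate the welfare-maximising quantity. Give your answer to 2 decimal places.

x* = 30.41

Social marginal benefit = demand + MEB = 198.71 - 2.36x.
Set SMB = MC: 198.71 - 2.36x = 31.14 + 3.15x → x* = 30.4120.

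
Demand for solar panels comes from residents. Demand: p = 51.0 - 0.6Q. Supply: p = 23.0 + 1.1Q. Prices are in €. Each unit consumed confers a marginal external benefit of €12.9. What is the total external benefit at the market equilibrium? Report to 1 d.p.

Market equilibrium (private): 23.0 + 1.1Q = 51.0 - 0.6Q → Q_m = 16.4706.
Total external benefit = MEB × Q_m = 12.9 × 16.4706 = 212.4707.

€212.5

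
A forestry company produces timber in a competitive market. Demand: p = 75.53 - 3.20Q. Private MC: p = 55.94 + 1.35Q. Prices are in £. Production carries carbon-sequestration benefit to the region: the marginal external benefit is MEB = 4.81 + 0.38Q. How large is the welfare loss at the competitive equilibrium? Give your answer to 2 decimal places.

Market equilibrium (private): 55.94 + 1.35Q = 75.53 - 3.20Q → Q_m = 4.3055.
Social marginal cost = private MC − MEB = 51.13 + 0.97Q.
Set SMC = demand: 51.13 + 0.97Q = 75.53 - 3.20Q → Q* = 5.8513.
Height of the DWL triangle at Q_m is demand(Q_m) − SMC(Q_m) = MEB(Q_m) = 6.4461.
DWL = ½ × 1.5458 × 6.4461 = 4.9822.

DWL = £4.98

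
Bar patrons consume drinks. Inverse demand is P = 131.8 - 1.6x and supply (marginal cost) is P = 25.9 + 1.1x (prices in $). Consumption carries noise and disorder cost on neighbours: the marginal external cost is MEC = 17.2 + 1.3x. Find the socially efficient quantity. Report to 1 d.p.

x* = 22.2

Social marginal benefit = demand − MEC = 114.6 - 2.9x.
Set SMB = MC: 114.6 - 2.9x = 25.9 + 1.1x → x* = 22.1750.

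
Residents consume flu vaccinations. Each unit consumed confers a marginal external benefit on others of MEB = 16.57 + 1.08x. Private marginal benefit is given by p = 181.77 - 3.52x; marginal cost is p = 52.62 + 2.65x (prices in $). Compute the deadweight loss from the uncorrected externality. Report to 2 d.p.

Market equilibrium (private): 52.62 + 2.65x = 181.77 - 3.52x → x_m = 20.9319.
Social marginal benefit = demand + MEB = 198.34 - 2.44x.
Set SMB = MC: 198.34 - 2.44x = 52.62 + 2.65x → x* = 28.6287.
Height of the DWL triangle at x_m is SMB(x_m) − MC(x_m) = MEB(x_m) = 39.1765.
DWL = ½ × 7.6968 × 39.1765 = 150.7668.

DWL = $150.77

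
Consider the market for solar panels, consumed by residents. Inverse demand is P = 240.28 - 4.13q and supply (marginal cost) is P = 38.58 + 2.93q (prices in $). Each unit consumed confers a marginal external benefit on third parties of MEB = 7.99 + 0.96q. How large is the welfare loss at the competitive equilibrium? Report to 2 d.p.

DWL = $102.81

Market equilibrium (private): 38.58 + 2.93q = 240.28 - 4.13q → q_m = 28.5694.
Social marginal benefit = demand + MEB = 248.27 - 3.17q.
Set SMB = MC: 248.27 - 3.17q = 38.58 + 2.93q → q* = 34.3754.
The welfare-loss triangle has base |q_m − q*| and height MEB(q_m) (the vertical gap between SMB and MC is zero at q* and MEB at q_m).
DWL = ½ × 5.8060 × 35.4166 = 102.8144.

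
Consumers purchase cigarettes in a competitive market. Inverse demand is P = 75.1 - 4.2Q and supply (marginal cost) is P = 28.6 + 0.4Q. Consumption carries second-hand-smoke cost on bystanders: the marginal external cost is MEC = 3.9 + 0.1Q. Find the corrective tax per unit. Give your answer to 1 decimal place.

tax = 4.8 per unit

Social marginal benefit = demand − MEC = 71.2 - 4.3Q.
Set SMB = MC: 71.2 - 4.3Q = 28.6 + 0.4Q → Q* = 9.0638.
The Pigouvian tax equals MEC at Q*: 3.9 + 0.1×9.0638 = 4.8064.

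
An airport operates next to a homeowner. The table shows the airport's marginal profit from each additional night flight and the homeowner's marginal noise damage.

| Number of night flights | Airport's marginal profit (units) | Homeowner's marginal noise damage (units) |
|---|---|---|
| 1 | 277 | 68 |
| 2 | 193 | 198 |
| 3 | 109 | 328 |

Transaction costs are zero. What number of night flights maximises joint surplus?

Bargaining reaches the level where marginal profit last exceeds marginal noise damage.
That holds through level 1 (277 ≥ 68) but not at 2 (193 < 198).

1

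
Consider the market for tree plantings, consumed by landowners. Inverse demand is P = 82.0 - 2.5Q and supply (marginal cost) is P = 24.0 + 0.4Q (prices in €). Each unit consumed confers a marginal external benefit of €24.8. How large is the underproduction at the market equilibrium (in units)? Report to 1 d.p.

8.6 units

Market equilibrium (private): 24.0 + 0.4Q = 82.0 - 2.5Q → Q_m = 20.0000.
Social marginal benefit = demand + MEB = 106.8 - 2.5Q.
Set SMB = MC: 106.8 - 2.5Q = 24.0 + 0.4Q → Q* = 28.5517.
Gap = |20.0000 − 28.5517| = 8.5517.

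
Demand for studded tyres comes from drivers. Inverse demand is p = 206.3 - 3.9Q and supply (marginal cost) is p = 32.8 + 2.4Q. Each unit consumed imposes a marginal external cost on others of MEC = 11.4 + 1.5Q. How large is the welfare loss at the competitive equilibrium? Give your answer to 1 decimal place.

Market equilibrium (private): 32.8 + 2.4Q = 206.3 - 3.9Q → Q_m = 27.5397.
Social marginal benefit = demand − MEC = 194.9 - 5.4Q.
Set SMB = MC: 194.9 - 5.4Q = 32.8 + 2.4Q → Q* = 20.7821.
Between Q* and Q_m the wedge MC − SMB runs linearly from 0 to MEC(Q_m), so the loss is a triangle.
DWL = ½ × 6.7576 × 52.7095 = 178.0949.

DWL = 178.1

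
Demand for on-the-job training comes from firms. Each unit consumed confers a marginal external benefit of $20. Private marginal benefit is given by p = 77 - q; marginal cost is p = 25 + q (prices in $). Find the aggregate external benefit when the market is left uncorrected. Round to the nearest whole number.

$520

Market equilibrium (private): 25 + q = 77 - q → q_m = 26.0000.
Total external benefit = MEB × q_m = 20 × 26.0000 = 520.0000.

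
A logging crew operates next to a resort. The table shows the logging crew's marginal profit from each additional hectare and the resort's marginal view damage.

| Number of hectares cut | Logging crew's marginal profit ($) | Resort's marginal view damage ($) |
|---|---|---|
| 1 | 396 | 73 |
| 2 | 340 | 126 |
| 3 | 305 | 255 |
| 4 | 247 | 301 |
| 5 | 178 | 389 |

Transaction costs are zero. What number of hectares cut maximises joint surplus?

Bargaining reaches the level where marginal profit last exceeds marginal view damage.
That holds through level 3 (305 ≥ 255) but not at 4 (247 < 301).

3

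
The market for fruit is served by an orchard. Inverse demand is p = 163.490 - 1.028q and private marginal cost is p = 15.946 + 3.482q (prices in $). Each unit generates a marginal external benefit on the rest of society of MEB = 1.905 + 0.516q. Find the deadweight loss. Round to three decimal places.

Market equilibrium (private): 15.946 + 3.482q = 163.490 - 1.028q → q_m = 32.7149.
Social marginal cost = private MC − MEB = 14.041 + 2.966q.
Set SMC = demand: 14.041 + 2.966q = 163.490 - 1.028q → q* = 37.4184.
The welfare-loss triangle has base |q_m − q*| and height MEB(q_m) (the vertical gap between SMC and demand is zero at q* and MEB at q_m).
DWL = ½ × 4.7035 × 18.7859 = 44.1797.

DWL = $44.180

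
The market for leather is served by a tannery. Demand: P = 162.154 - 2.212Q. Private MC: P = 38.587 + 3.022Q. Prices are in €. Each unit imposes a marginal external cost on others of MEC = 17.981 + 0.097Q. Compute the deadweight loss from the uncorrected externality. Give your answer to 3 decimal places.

Market equilibrium (private): 38.587 + 3.022Q = 162.154 - 2.212Q → Q_m = 23.6085.
Social marginal cost = private MC + MEC = 56.568 + 3.119Q.
Set SMC = demand: 56.568 + 3.119Q = 162.154 - 2.212Q → Q* = 19.8060.
The welfare-loss triangle has base |Q_m − Q*| and height MEC(Q_m) (the vertical gap between SMC and demand is zero at Q* and MEC at Q_m).
DWL = ½ × 3.8025 × 20.2710 = 38.5402.

DWL = €38.540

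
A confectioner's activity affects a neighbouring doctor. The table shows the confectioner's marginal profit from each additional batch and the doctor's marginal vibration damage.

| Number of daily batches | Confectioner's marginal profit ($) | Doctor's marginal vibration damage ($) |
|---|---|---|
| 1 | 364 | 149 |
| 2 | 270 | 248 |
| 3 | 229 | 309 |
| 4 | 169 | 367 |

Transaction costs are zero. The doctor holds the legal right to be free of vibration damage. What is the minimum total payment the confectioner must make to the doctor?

$397

Efficient level: marginal profit ≥ marginal vibration damage through level 2, so k* = 2.
With the doctor holding the right, the confectioner must at least compensate total damage at k*: 149 + 248 = 397.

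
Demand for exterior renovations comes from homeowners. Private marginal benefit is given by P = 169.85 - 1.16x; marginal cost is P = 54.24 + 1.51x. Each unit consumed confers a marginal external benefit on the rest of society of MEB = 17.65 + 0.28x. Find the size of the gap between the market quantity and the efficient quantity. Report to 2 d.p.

Market equilibrium (private): 54.24 + 1.51x = 169.85 - 1.16x → x_m = 43.2996.
Social marginal benefit = demand + MEB = 187.50 - 0.88x.
Set SMB = MC: 187.50 - 0.88x = 54.24 + 1.51x → x* = 55.7573.
Gap = |43.2996 − 55.7573| = 12.4577.

12.46 units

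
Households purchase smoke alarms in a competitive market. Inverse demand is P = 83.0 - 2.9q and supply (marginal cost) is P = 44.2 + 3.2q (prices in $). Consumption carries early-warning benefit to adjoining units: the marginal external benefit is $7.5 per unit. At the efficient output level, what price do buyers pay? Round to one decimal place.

P = $61.0

Social marginal benefit = demand + MEB = 90.5 - 2.9q.
Set SMB = MC: 90.5 - 2.9q = 44.2 + 3.2q → q* = 7.5902.
Consumer price on the demand curve at q*: 83.0 − 2.9×7.5902 = 60.9884.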